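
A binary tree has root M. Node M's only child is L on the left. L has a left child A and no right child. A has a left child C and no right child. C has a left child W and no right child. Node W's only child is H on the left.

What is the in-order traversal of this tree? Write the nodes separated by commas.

H, W, C, A, L, M

In-order visits the left subtree, then the node, then the right subtree.
At M: go left to L.
  At L: go left to A.
    At A: go left to C.
      At C: go left to W.
        At W: go left to H.
          H is a leaf — visit H.
        Visit W.
        At W: no right child.
      Visit C.
      At C: no right child.
    Visit A.
    At A: no right child.
  Visit L.
  At L: no right child.
Visit M.
At M: no right child.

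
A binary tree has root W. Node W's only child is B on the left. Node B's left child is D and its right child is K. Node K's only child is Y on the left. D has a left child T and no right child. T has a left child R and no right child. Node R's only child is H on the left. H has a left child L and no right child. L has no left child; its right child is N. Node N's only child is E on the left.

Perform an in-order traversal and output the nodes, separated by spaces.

In-order visits the left subtree, then the node, then the right subtree.
At W: go left to B.
  At B: go left to D.
    At D: go left to T.
      At T: go left to R.
        At R: go left to H.
          At H: go left to L.
            At L: no left child.
            Visit L.
            At L: go right to N.
              At N: go left to E.
                E is a leaf — visit E.
              Visit N.
              At N: no right child.
          Visit H.
          At H: no right child.
        Visit R.
        At R: no right child.
      Visit T.
      At T: no right child.
    Visit D.
    At D: no right child.
  Visit B.
  At B: go right to K.
    At K: go left to Y.
      Y is a leaf — visit Y.
    Visit K.
    At K: no right child.
Visit W.
At W: no right child.

L E N H R T D B Y K W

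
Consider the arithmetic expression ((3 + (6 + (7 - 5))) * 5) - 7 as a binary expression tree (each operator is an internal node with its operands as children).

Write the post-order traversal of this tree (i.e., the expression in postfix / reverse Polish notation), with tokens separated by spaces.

Post-order on an expression tree gives postfix notation: for each operator, emit left operand, right operand, then the operator.

3 6 7 5 - + + 5 * 7 -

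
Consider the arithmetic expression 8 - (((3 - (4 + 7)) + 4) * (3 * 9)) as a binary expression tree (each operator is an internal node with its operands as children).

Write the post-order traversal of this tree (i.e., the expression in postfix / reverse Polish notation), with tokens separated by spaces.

8 3 4 7 + - 4 + 3 9 * * -

Post-order on an expression tree gives postfix notation: for each operator, emit left operand, right operand, then the operator.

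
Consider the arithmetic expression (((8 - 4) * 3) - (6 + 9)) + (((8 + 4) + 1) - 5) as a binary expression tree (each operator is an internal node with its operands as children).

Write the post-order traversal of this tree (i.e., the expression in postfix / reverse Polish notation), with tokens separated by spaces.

Post-order on an expression tree gives postfix notation: for each operator, emit left operand, right operand, then the operator.

8 4 - 3 * 6 9 + - 8 4 + 1 + 5 - +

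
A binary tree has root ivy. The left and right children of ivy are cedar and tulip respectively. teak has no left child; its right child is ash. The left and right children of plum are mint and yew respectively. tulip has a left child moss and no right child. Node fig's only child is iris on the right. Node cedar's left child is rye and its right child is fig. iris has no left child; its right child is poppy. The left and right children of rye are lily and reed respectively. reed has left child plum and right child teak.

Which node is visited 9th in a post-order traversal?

poppy

Post-order visits the left subtree, then the right subtree, then the node.
At ivy: go left to cedar.
  At cedar: go left to rye.
    At rye: go left to lily.
      lily is a leaf — visit lily.
    At rye: go right to reed.
      At reed: go left to plum.
        At plum: go left to mint.
          mint is a leaf — visit mint.
        At plum: go right to yew.
          yew is a leaf — visit yew.
        Visit plum.
      At reed: go right to teak.
        At teak: no left child.
        At teak: go right to ash.
          ash is a leaf — visit ash.
        Visit teak.
      Visit reed.
    Visit rye.
  At cedar: go right to fig.
    At fig: no left child.
    At fig: go right to iris.
      At iris: no left child.
      At iris: go right to poppy.
        poppy is a leaf — visit poppy.
      Visit iris.
    Visit fig.
  Visit cedar.
At ivy: go right to tulip.
  At tulip: go left to moss.
    moss is a leaf — visit moss.
  At tulip: no right child.
  Visit tulip.
Visit ivy.
Full post-order sequence: lily, mint, yew, plum, ash, teak, reed, rye, poppy, iris, fig, cedar, moss, tulip, ivy.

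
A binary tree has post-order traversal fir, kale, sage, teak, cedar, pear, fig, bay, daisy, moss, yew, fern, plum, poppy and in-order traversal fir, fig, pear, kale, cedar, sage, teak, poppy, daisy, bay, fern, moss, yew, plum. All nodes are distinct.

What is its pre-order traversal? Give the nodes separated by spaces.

The last element of post-order is the root; it splits in-order into left and right subtrees.
Root poppy: left subtree has 7 nodes {fir, fig, pear, kale, cedar, sage, teak}, right has 6 {daisy, bay, fern, moss, yew, plum}.
  Root fig: left subtree has 1 node {fir}, right has 5 {pear, kale, cedar, sage, teak}.
    Root pear: left subtree has 0 nodes { }, right has 4 {kale, cedar, sage, teak}.
      Root cedar: left subtree has 1 node {kale}, right has 2 {sage, teak}.
        Root teak: left subtree has 1 node {sage}, right has 0 { }.
  Root plum: left subtree has 5 nodes {daisy, bay, fern, moss, yew}, right has 0 { }.
    Root fern: left subtree has 2 nodes {daisy, bay}, right has 2 {moss, yew}.
      Root daisy: left subtree has 0 nodes { }, right has 1 {bay}.
      Root yew: left subtree has 1 node {moss}, right has 0 { }.

poppy fig fir pear cedar kale teak sage plum fern daisy bay yew moss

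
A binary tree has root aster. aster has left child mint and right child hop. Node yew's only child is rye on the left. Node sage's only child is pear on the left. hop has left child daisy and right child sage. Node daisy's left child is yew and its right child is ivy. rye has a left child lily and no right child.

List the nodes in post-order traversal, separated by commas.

Post-order visits the left subtree, then the right subtree, then the node.
At aster: go left to mint.
  mint is a leaf — visit mint.
At aster: go right to hop.
  At hop: go left to daisy.
    At daisy: go left to yew.
      At yew: go left to rye.
        At rye: go left to lily.
          lily is a leaf — visit lily.
        At rye: no right child.
        Visit rye.
      At yew: no right child.
      Visit yew.
    At daisy: go right to ivy.
      ivy is a leaf — visit ivy.
    Visit daisy.
  At hop: go right to sage.
    At sage: go left to pear.
      pear is a leaf — visit pear.
    At sage: no right child.
    Visit sage.
  Visit hop.
Visit aster.

mint, lily, rye, yew, ivy, daisy, pear, sage, hop, aster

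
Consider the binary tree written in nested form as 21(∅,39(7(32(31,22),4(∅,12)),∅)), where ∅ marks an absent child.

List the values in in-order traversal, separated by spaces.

In-order visits the left subtree, then the node, then the right subtree.
At 21: no left child.
Visit 21.
At 21: go right to 39.
  At 39: go left to 7.
    At 7: go left to 32.
      At 32: go left to 31.
        31 is a leaf — visit 31.
      Visit 32.
      At 32: go right to 22.
        22 is a leaf — visit 22.
    Visit 7.
    At 7: go right to 4.
      At 4: no left child.
      Visit 4.
      At 4: go right to 12.
        12 is a leaf — visit 12.
  Visit 39.
  At 39: no right child.

21 31 32 22 7 4 12 39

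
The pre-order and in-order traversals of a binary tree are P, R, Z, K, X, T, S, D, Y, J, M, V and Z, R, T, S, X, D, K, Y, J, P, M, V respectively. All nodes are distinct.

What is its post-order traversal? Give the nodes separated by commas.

The first element of pre-order is the root; it splits in-order into left and right subtrees.
Root P: left subtree has 9 nodes {Z, R, T, S, X, D, K, Y, J}, right has 2 {M, V}.
  Root R: left subtree has 1 node {Z}, right has 7 {T, S, X, D, K, Y, J}.
    Root K: left subtree has 4 nodes {T, S, X, D}, right has 2 {Y, J}.
      Root X: left subtree has 2 nodes {T, S}, right has 1 {D}.
        Root T: left subtree has 0 nodes { }, right has 1 {S}.
      Root Y: left subtree has 0 nodes { }, right has 1 {J}.
  Root M: left subtree has 0 nodes { }, right has 1 {V}.

Z, S, T, D, X, J, Y, K, R, V, M, P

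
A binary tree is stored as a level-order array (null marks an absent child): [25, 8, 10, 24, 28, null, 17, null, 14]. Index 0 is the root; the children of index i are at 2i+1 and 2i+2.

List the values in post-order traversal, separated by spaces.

14 24 28 8 17 10 25

Post-order visits the left subtree, then the right subtree, then the node.
At 25: go left to 8.
  At 8: go left to 24.
    At 24: no left child.
    At 24: go right to 14.
      14 is a leaf — visit 14.
    Visit 24.
  At 8: go right to 28.
    28 is a leaf — visit 28.
  Visit 8.
At 25: go right to 10.
  At 10: no left child.
  At 10: go right to 17.
    17 is a leaf — visit 17.
  Visit 10.
Visit 25.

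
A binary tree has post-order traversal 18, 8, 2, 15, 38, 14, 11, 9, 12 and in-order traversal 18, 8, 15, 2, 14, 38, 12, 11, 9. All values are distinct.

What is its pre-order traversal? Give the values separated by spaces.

The last element of post-order is the root; it splits in-order into left and right subtrees.
Root 12: left subtree has 6 nodes {18, 8, 15, 2, 14, 38}, right has 2 {11, 9}.
  Root 14: left subtree has 4 nodes {18, 8, 15, 2}, right has 1 {38}.
    Root 15: left subtree has 2 nodes {18, 8}, right has 1 {2}.
      Root 8: left subtree has 1 node {18}, right has 0 { }.
  Root 9: left subtree has 1 node {11}, right has 0 { }.

12 14 15 8 18 2 38 9 11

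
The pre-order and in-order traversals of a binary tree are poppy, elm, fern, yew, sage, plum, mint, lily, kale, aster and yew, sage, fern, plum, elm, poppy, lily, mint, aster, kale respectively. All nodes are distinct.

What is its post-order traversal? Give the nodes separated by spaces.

The first element of pre-order is the root; it splits in-order into left and right subtrees.
Root poppy: left subtree has 5 nodes {yew, sage, fern, plum, elm}, right has 4 {lily, mint, aster, kale}.
  Root elm: left subtree has 4 nodes {yew, sage, fern, plum}, right has 0 { }.
    Root fern: left subtree has 2 nodes {yew, sage}, right has 1 {plum}.
      Root yew: left subtree has 0 nodes { }, right has 1 {sage}.
  Root mint: left subtree has 1 node {lily}, right has 2 {aster, kale}.
    Root kale: left subtree has 1 node {aster}, right has 0 { }.

sage yew plum fern elm lily aster kale mint poppy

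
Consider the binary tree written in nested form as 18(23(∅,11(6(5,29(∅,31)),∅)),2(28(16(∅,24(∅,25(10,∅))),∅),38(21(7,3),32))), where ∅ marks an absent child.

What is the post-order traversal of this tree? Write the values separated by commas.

Post-order visits the left subtree, then the right subtree, then the node.
At 18: go left to 23.
  At 23: no left child.
  At 23: go right to 11.
    At 11: go left to 6.
      At 6: go left to 5.
        5 is a leaf — visit 5.
      At 6: go right to 29.
        At 29: no left child.
        At 29: go right to 31.
          31 is a leaf — visit 31.
        Visit 29.
      Visit 6.
    At 11: no right child.
    Visit 11.
  Visit 23.
At 18: go right to 2.
  At 2: go left to 28.
    At 28: go left to 16.
      At 16: no left child.
      At 16: go right to 24.
        At 24: no left child.
        At 24: go right to 25.
          At 25: go left to 10.
            10 is a leaf — visit 10.
          At 25: no right child.
          Visit 25.
        Visit 24.
      Visit 16.
    At 28: no right child.
    Visit 28.
  At 2: go right to 38.
    At 38: go left to 21.
      At 21: go left to 7.
        7 is a leaf — visit 7.
      At 21: go right to 3.
        3 is a leaf — visit 3.
      Visit 21.
    At 38: go right to 32.
      32 is a leaf — visit 32.
    Visit 38.
  Visit 2.
Visit 18.

5, 31, 29, 6, 11, 23, 10, 25, 24, 16, 28, 7, 3, 21, 32, 38, 2, 18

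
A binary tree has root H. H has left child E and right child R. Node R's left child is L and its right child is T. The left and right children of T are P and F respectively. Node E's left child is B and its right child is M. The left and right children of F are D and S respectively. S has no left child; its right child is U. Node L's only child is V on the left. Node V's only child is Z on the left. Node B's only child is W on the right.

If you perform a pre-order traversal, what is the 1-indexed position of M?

Pre-order visits the node, then its left subtree, then its right subtree.
Visit H.
At H: go left to E.
  Visit E.
  At E: go left to B.
    Visit B.
    At B: no left child.
    At B: go right to W.
      W is a leaf — visit W.
  At E: go right to M.
    M is a leaf — visit M.
At H: go right to R.
  Visit R.
  At R: go left to L.
    Visit L.
    At L: go left to V.
      Visit V.
      At V: go left to Z.
        Z is a leaf — visit Z.
      At V: no right child.
    At L: no right child.
  At R: go right to T.
    Visit T.
    At T: go left to P.
      P is a leaf — visit P.
    At T: go right to F.
      Visit F.
      At F: go left to D.
        D is a leaf — visit D.
      At F: go right to S.
        Visit S.
        At S: no left child.
        At S: go right to U.
          U is a leaf — visit U.
Full pre-order sequence: H, E, B, W, M, R, L, V, Z, T, P, F, D, S, U.

5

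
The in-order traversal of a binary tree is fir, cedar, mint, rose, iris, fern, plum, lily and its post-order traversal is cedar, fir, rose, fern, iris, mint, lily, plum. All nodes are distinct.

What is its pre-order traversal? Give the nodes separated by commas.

plum, mint, fir, cedar, iris, rose, fern, lily

The last element of post-order is the root; it splits in-order into left and right subtrees.
Root plum: left subtree has 6 nodes {fir, cedar, mint, rose, iris, fern}, right has 1 {lily}.
  Root mint: left subtree has 2 nodes {fir, cedar}, right has 3 {rose, iris, fern}.
    Root fir: left subtree has 0 nodes { }, right has 1 {cedar}.
    Root iris: left subtree has 1 node {rose}, right has 1 {fern}.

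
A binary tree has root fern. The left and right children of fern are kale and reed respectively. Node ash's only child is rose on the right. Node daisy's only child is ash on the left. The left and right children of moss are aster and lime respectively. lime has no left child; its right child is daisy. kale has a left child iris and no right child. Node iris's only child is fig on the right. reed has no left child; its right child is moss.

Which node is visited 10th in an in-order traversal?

rose

In-order visits the left subtree, then the node, then the right subtree.
At fern: go left to kale.
  At kale: go left to iris.
    At iris: no left child.
    Visit iris.
    At iris: go right to fig.
      fig is a leaf — visit fig.
  Visit kale.
  At kale: no right child.
Visit fern.
At fern: go right to reed.
  At reed: no left child.
  Visit reed.
  At reed: go right to moss.
    At moss: go left to aster.
      aster is a leaf — visit aster.
    Visit moss.
    At moss: go right to lime.
      At lime: no left child.
      Visit lime.
      At lime: go right to daisy.
        At daisy: go left to ash.
          At ash: no left child.
          Visit ash.
          At ash: go right to rose.
            rose is a leaf — visit rose.
        Visit daisy.
        At daisy: no right child.
Full in-order sequence: iris, fig, kale, fern, reed, aster, moss, lime, ash, rose, daisy.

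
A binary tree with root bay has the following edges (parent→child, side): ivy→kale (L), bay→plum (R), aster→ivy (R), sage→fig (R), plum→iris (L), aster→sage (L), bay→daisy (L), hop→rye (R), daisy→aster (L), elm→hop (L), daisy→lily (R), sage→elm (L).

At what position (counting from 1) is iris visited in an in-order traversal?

In-order visits the left subtree, then the node, then the right subtree.
At bay: go left to daisy.
  At daisy: go left to aster.
    At aster: go left to sage.
      At sage: go left to elm.
        At elm: go left to hop.
          At hop: no left child.
          Visit hop.
          At hop: go right to rye.
            rye is a leaf — visit rye.
        Visit elm.
        At elm: no right child.
      Visit sage.
      At sage: go right to fig.
        fig is a leaf — visit fig.
    Visit aster.
    At aster: go right to ivy.
      At ivy: go left to kale.
        kale is a leaf — visit kale.
      Visit ivy.
      At ivy: no right child.
  Visit daisy.
  At daisy: go right to lily.
    lily is a leaf — visit lily.
Visit bay.
At bay: go right to plum.
  At plum: go left to iris.
    iris is a leaf — visit iris.
  Visit plum.
  At plum: no right child.
Full in-order sequence: hop, rye, elm, sage, fig, aster, kale, ivy, daisy, lily, bay, iris, plum.

12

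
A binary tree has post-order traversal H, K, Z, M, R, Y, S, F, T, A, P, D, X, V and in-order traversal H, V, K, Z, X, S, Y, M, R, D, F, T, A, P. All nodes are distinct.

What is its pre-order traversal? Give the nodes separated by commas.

The last element of post-order is the root; it splits in-order into left and right subtrees.
Root V: left subtree has 1 node {H}, right has 12 {K, Z, X, S, Y, M, R, D, F, T, A, P}.
  Root X: left subtree has 2 nodes {K, Z}, right has 9 {S, Y, M, R, D, F, T, A, P}.
    Root Z: left subtree has 1 node {K}, right has 0 { }.
    Root D: left subtree has 4 nodes {S, Y, M, R}, right has 4 {F, T, A, P}.
      Root S: left subtree has 0 nodes { }, right has 3 {Y, M, R}.
        Root Y: left subtree has 0 nodes { }, right has 2 {M, R}.
          Root R: left subtree has 1 node {M}, right has 0 { }.
      Root P: left subtree has 3 nodes {F, T, A}, right has 0 { }.
        Root A: left subtree has 2 nodes {F, T}, right has 0 { }.
          Root T: left subtree has 1 node {F}, right has 0 { }.

V, H, X, Z, K, D, S, Y, R, M, P, A, T, F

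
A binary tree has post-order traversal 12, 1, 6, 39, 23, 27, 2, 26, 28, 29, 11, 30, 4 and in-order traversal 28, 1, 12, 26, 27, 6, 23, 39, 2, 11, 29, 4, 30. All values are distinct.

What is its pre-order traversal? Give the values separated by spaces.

The last element of post-order is the root; it splits in-order into left and right subtrees.
Root 4: left subtree has 11 nodes {28, 1, 12, 26, 27, 6, 23, 39, 2, 11, 29}, right has 1 {30}.
  Root 11: left subtree has 9 nodes {28, 1, 12, 26, 27, 6, 23, 39, 2}, right has 1 {29}.
    Root 28: left subtree has 0 nodes { }, right has 8 {1, 12, 26, 27, 6, 23, 39, 2}.
      Root 26: left subtree has 2 nodes {1, 12}, right has 5 {27, 6, 23, 39, 2}.
        Root 1: left subtree has 0 nodes { }, right has 1 {12}.
        Root 2: left subtree has 4 nodes {27, 6, 23, 39}, right has 0 { }.
          Root 27: left subtree has 0 nodes { }, right has 3 {6, 23, 39}.
            Root 23: left subtree has 1 node {6}, right has 1 {39}.

4 11 28 26 1 12 2 27 23 6 39 29 30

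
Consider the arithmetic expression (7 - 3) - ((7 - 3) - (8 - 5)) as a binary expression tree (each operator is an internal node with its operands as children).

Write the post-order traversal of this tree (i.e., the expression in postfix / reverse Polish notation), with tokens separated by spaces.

Post-order on an expression tree gives postfix notation: for each operator, emit left operand, right operand, then the operator.

7 3 - 7 3 - 8 5 - - -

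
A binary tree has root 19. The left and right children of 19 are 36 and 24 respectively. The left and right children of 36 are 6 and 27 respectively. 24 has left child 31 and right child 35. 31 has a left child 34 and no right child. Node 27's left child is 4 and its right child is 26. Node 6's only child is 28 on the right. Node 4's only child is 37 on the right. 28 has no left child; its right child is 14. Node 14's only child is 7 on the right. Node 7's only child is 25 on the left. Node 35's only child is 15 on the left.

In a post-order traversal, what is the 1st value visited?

Post-order visits the left subtree, then the right subtree, then the node.
At 19: go left to 36.
  At 36: go left to 6.
    At 6: no left child.
    At 6: go right to 28.
      At 28: no left child.
      At 28: go right to 14.
        At 14: no left child.
        At 14: go right to 7.
          At 7: go left to 25.
            25 is a leaf — visit 25.
          At 7: no right child.
          Visit 7.
        Visit 14.
      Visit 28.
    Visit 6.
  At 36: go right to 27.
    At 27: go left to 4.
      At 4: no left child.
      At 4: go right to 37.
        37 is a leaf — visit 37.
      Visit 4.
    At 27: go right to 26.
      26 is a leaf — visit 26.
    Visit 27.
  Visit 36.
At 19: go right to 24.
  At 24: go left to 31.
    At 31: go left to 34.
      34 is a leaf — visit 34.
    At 31: no right child.
    Visit 31.
  At 24: go right to 35.
    At 35: go left to 15.
      15 is a leaf — visit 15.
    At 35: no right child.
    Visit 35.
  Visit 24.
Visit 19.
Full post-order sequence: 25, 7, 14, 28, 6, 37, 4, 26, 27, 36, 34, 31, 15, 35, 24, 19.

25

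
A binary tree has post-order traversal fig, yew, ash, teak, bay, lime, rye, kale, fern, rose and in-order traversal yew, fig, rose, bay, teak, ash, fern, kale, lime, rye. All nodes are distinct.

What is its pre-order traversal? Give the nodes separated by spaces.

rose yew fig fern bay teak ash kale rye lime

The last element of post-order is the root; it splits in-order into left and right subtrees.
Root rose: left subtree has 2 nodes {yew, fig}, right has 7 {bay, teak, ash, fern, kale, lime, rye}.
  Root yew: left subtree has 0 nodes { }, right has 1 {fig}.
  Root fern: left subtree has 3 nodes {bay, teak, ash}, right has 3 {kale, lime, rye}.
    Root bay: left subtree has 0 nodes { }, right has 2 {teak, ash}.
      Root teak: left subtree has 0 nodes { }, right has 1 {ash}.
    Root kale: left subtree has 0 nodes { }, right has 2 {lime, rye}.
      Root rye: left subtree has 1 node {lime}, right has 0 { }.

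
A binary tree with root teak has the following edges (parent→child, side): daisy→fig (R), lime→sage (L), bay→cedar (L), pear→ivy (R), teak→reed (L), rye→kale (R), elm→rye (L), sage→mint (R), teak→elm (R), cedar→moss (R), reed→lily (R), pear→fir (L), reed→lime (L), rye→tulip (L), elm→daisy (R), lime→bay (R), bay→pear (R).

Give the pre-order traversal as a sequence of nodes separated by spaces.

teak reed lime sage mint bay cedar moss pear fir ivy lily elm rye tulip kale daisy fig

Pre-order visits the node, then its left subtree, then its right subtree.
Visit teak.
At teak: go left to reed.
  Visit reed.
  At reed: go left to lime.
    Visit lime.
    At lime: go left to sage.
      Visit sage.
      At sage: no left child.
      At sage: go right to mint.
        mint is a leaf — visit mint.
    At lime: go right to bay.
      Visit bay.
      At bay: go left to cedar.
        Visit cedar.
        At cedar: no left child.
        At cedar: go right to moss.
          moss is a leaf — visit moss.
      At bay: go right to pear.
        Visit pear.
        At pear: go left to fir.
          fir is a leaf — visit fir.
        At pear: go right to ivy.
          ivy is a leaf — visit ivy.
  At reed: go right to lily.
    lily is a leaf — visit lily.
At teak: go right to elm.
  Visit elm.
  At elm: go left to rye.
    Visit rye.
    At rye: go left to tulip.
      tulip is a leaf — visit tulip.
    At rye: go right to kale.
      kale is a leaf — visit kale.
  At elm: go right to daisy.
    Visit daisy.
    At daisy: no left child.
    At daisy: go right to fig.
      fig is a leaf — visit fig.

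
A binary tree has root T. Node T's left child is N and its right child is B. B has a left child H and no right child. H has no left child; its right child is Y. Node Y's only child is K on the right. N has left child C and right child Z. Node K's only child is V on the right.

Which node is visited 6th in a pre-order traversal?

H

Pre-order visits the node, then its left subtree, then its right subtree.
Visit T.
At T: go left to N.
  Visit N.
  At N: go left to C.
    C is a leaf — visit C.
  At N: go right to Z.
    Z is a leaf — visit Z.
At T: go right to B.
  Visit B.
  At B: go left to H.
    Visit H.
    At H: no left child.
    At H: go right to Y.
      Visit Y.
      At Y: no left child.
      At Y: go right to K.
        Visit K.
        At K: no left child.
        At K: go right to V.
          V is a leaf — visit V.
  At B: no right child.
Full pre-order sequence: T, N, C, Z, B, H, Y, K, V.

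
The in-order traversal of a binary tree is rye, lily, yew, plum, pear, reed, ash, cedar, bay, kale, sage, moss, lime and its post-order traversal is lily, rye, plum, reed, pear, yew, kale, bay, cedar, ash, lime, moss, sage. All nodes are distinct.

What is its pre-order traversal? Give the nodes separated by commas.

sage, ash, yew, rye, lily, pear, plum, reed, cedar, bay, kale, moss, lime

The last element of post-order is the root; it splits in-order into left and right subtrees.
Root sage: left subtree has 10 nodes {rye, lily, yew, plum, pear, reed, ash, cedar, bay, kale}, right has 2 {moss, lime}.
  Root ash: left subtree has 6 nodes {rye, lily, yew, plum, pear, reed}, right has 3 {cedar, bay, kale}.
    Root yew: left subtree has 2 nodes {rye, lily}, right has 3 {plum, pear, reed}.
      Root rye: left subtree has 0 nodes { }, right has 1 {lily}.
      Root pear: left subtree has 1 node {plum}, right has 1 {reed}.
    Root cedar: left subtree has 0 nodes { }, right has 2 {bay, kale}.
      Root bay: left subtree has 0 nodes { }, right has 1 {kale}.
  Root moss: left subtree has 0 nodes { }, right has 1 {lime}.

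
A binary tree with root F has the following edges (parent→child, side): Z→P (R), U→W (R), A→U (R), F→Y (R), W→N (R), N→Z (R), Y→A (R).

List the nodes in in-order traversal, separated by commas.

In-order visits the left subtree, then the node, then the right subtree.
At F: no left child.
Visit F.
At F: go right to Y.
  At Y: no left child.
  Visit Y.
  At Y: go right to A.
    At A: no left child.
    Visit A.
    At A: go right to U.
      At U: no left child.
      Visit U.
      At U: go right to W.
        At W: no left child.
        Visit W.
        At W: go right to N.
          At N: no left child.
          Visit N.
          At N: go right to Z.
            At Z: no left child.
            Visit Z.
            At Z: go right to P.
              P is a leaf — visit P.

F, Y, A, U, W, N, Z, P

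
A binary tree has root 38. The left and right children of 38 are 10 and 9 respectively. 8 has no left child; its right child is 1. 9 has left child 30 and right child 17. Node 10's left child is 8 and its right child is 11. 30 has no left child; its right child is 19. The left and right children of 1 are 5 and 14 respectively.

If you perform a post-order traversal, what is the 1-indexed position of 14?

Post-order visits the left subtree, then the right subtree, then the node.
At 38: go left to 10.
  At 10: go left to 8.
    At 8: no left child.
    At 8: go right to 1.
      At 1: go left to 5.
        5 is a leaf — visit 5.
      At 1: go right to 14.
        14 is a leaf — visit 14.
      Visit 1.
    Visit 8.
  At 10: go right to 11.
    11 is a leaf — visit 11.
  Visit 10.
At 38: go right to 9.
  At 9: go left to 30.
    At 30: no left child.
    At 30: go right to 19.
      19 is a leaf — visit 19.
    Visit 30.
  At 9: go right to 17.
    17 is a leaf — visit 17.
  Visit 9.
Visit 38.
Full post-order sequence: 5, 14, 1, 8, 11, 10, 19, 30, 17, 9, 38.

2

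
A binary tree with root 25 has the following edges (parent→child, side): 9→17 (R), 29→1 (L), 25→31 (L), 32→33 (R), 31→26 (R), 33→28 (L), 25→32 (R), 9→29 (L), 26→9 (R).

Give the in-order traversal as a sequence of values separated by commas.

In-order visits the left subtree, then the node, then the right subtree.
At 25: go left to 31.
  At 31: no left child.
  Visit 31.
  At 31: go right to 26.
    At 26: no left child.
    Visit 26.
    At 26: go right to 9.
      At 9: go left to 29.
        At 29: go left to 1.
          1 is a leaf — visit 1.
        Visit 29.
        At 29: no right child.
      Visit 9.
      At 9: go right to 17.
        17 is a leaf — visit 17.
Visit 25.
At 25: go right to 32.
  At 32: no left child.
  Visit 32.
  At 32: go right to 33.
    At 33: go left to 28.
      28 is a leaf — visit 28.
    Visit 33.
    At 33: no right child.

31, 26, 1, 29, 9, 17, 25, 32, 28, 33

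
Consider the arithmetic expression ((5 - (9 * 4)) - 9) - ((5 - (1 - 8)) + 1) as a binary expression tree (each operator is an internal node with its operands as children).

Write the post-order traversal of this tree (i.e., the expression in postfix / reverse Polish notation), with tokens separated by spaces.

5 9 4 * - 9 - 5 1 8 - - 1 + -

Post-order on an expression tree gives postfix notation: for each operator, emit left operand, right operand, then the operator.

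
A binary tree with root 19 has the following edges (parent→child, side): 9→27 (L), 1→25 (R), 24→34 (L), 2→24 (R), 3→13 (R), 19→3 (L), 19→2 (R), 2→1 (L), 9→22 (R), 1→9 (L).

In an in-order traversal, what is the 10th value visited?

In-order visits the left subtree, then the node, then the right subtree.
At 19: go left to 3.
  At 3: no left child.
  Visit 3.
  At 3: go right to 13.
    13 is a leaf — visit 13.
Visit 19.
At 19: go right to 2.
  At 2: go left to 1.
    At 1: go left to 9.
      At 9: go left to 27.
        27 is a leaf — visit 27.
      Visit 9.
      At 9: go right to 22.
        22 is a leaf — visit 22.
    Visit 1.
    At 1: go right to 25.
      25 is a leaf — visit 25.
  Visit 2.
  At 2: go right to 24.
    At 24: go left to 34.
      34 is a leaf — visit 34.
    Visit 24.
    At 24: no right child.
Full in-order sequence: 3, 13, 19, 27, 9, 22, 1, 25, 2, 34, 24.

34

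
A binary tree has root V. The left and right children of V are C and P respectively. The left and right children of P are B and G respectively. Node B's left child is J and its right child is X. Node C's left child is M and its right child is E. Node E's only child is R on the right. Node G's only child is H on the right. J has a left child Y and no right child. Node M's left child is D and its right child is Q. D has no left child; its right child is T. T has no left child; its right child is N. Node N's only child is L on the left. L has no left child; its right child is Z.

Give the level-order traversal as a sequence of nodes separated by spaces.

V C P M E B G D Q R J X H T Y N L Z

Level-order visits nodes level by level from the root, left to right within each level.
Level 0: V
Level 1: C, P
Level 2: M, E, B, G
Level 3: D, Q, R, J, X, H
Level 4: T, Y
Level 5: N
Level 6: L
Level 7: Z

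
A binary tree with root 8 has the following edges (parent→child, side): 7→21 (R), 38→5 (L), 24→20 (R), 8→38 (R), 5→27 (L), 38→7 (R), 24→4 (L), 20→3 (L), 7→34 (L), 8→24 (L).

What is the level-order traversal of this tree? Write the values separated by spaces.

Level-order visits nodes level by level from the root, left to right within each level.
Level 0: 8
Level 1: 24, 38
Level 2: 4, 20, 5, 7
Level 3: 3, 27, 34, 21

8 24 38 4 20 5 7 3 27 34 21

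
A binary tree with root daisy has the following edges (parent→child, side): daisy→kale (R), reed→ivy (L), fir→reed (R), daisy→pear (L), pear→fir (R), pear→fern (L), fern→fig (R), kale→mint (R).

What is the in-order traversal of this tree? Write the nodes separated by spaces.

fern fig pear fir ivy reed daisy kale mint

In-order visits the left subtree, then the node, then the right subtree.
At daisy: go left to pear.
  At pear: go left to fern.
    At fern: no left child.
    Visit fern.
    At fern: go right to fig.
      fig is a leaf — visit fig.
  Visit pear.
  At pear: go right to fir.
    At fir: no left child.
    Visit fir.
    At fir: go right to reed.
      At reed: go left to ivy.
        ivy is a leaf — visit ivy.
      Visit reed.
      At reed: no right child.
Visit daisy.
At daisy: go right to kale.
  At kale: no left child.
  Visit kale.
  At kale: go right to mint.
    mint is a leaf — visit mint.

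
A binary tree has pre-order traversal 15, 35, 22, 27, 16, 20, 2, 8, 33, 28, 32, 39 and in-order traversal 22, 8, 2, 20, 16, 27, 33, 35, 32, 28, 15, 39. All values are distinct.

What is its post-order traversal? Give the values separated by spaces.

The first element of pre-order is the root; it splits in-order into left and right subtrees.
Root 15: left subtree has 10 nodes {22, 8, 2, 20, 16, 27, 33, 35, 32, 28}, right has 1 {39}.
  Root 35: left subtree has 7 nodes {22, 8, 2, 20, 16, 27, 33}, right has 2 {32, 28}.
    Root 22: left subtree has 0 nodes { }, right has 6 {8, 2, 20, 16, 27, 33}.
      Root 27: left subtree has 4 nodes {8, 2, 20, 16}, right has 1 {33}.
        Root 16: left subtree has 3 nodes {8, 2, 20}, right has 0 { }.
          Root 20: left subtree has 2 nodes {8, 2}, right has 0 { }.
            Root 2: left subtree has 1 node {8}, right has 0 { }.
    Root 28: left subtree has 1 node {32}, right has 0 { }.

8 2 20 16 33 27 22 32 28 35 39 15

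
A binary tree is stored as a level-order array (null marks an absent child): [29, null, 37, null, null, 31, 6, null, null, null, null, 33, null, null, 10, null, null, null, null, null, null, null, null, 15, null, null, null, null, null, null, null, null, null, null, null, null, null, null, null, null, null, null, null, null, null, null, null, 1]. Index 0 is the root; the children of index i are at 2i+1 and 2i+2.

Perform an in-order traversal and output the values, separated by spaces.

29 1 15 33 31 37 6 10

In-order visits the left subtree, then the node, then the right subtree.
At 29: no left child.
Visit 29.
At 29: go right to 37.
  At 37: go left to 31.
    At 31: go left to 33.
      At 33: go left to 15.
        At 15: go left to 1.
          1 is a leaf — visit 1.
        Visit 15.
        At 15: no right child.
      Visit 33.
      At 33: no right child.
    Visit 31.
    At 31: no right child.
  Visit 37.
  At 37: go right to 6.
    At 6: no left child.
    Visit 6.
    At 6: go right to 10.
      10 is a leaf — visit 10.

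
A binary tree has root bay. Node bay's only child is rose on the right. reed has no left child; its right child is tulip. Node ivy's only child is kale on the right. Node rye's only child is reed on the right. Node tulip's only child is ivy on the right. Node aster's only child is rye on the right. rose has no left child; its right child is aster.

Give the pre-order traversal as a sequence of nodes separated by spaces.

bay rose aster rye reed tulip ivy kale

Pre-order visits the node, then its left subtree, then its right subtree.
Visit bay.
At bay: no left child.
At bay: go right to rose.
  Visit rose.
  At rose: no left child.
  At rose: go right to aster.
    Visit aster.
    At aster: no left child.
    At aster: go right to rye.
      Visit rye.
      At rye: no left child.
      At rye: go right to reed.
        Visit reed.
        At reed: no left child.
        At reed: go right to tulip.
          Visit tulip.
          At tulip: no left child.
          At tulip: go right to ivy.
            Visit ivy.
            At ivy: no left child.
            At ivy: go right to kale.
              kale is a leaf — visit kale.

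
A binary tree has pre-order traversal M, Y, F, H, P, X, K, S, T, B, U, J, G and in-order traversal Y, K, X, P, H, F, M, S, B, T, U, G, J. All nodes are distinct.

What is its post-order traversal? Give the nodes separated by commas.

The first element of pre-order is the root; it splits in-order into left and right subtrees.
Root M: left subtree has 6 nodes {Y, K, X, P, H, F}, right has 6 {S, B, T, U, G, J}.
  Root Y: left subtree has 0 nodes { }, right has 5 {K, X, P, H, F}.
    Root F: left subtree has 4 nodes {K, X, P, H}, right has 0 { }.
      Root H: left subtree has 3 nodes {K, X, P}, right has 0 { }.
        Root P: left subtree has 2 nodes {K, X}, right has 0 { }.
          Root X: left subtree has 1 node {K}, right has 0 { }.
  Root S: left subtree has 0 nodes { }, right has 5 {B, T, U, G, J}.
    Root T: left subtree has 1 node {B}, right has 3 {U, G, J}.
      Root U: left subtree has 0 nodes { }, right has 2 {G, J}.
        Root J: left subtree has 1 node {G}, right has 0 { }.

K, X, P, H, F, Y, B, G, J, U, T, S, M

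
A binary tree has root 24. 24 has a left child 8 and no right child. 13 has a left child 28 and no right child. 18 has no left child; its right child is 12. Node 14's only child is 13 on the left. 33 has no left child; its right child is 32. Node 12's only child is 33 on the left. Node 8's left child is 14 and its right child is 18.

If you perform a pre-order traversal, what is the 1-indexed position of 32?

Pre-order visits the node, then its left subtree, then its right subtree.
Visit 24.
At 24: go left to 8.
  Visit 8.
  At 8: go left to 14.
    Visit 14.
    At 14: go left to 13.
      Visit 13.
      At 13: go left to 28.
        28 is a leaf — visit 28.
      At 13: no right child.
    At 14: no right child.
  At 8: go right to 18.
    Visit 18.
    At 18: no left child.
    At 18: go right to 12.
      Visit 12.
      At 12: go left to 33.
        Visit 33.
        At 33: no left child.
        At 33: go right to 32.
          32 is a leaf — visit 32.
      At 12: no right child.
At 24: no right child.
Full pre-order sequence: 24, 8, 14, 13, 28, 18, 12, 33, 32.

9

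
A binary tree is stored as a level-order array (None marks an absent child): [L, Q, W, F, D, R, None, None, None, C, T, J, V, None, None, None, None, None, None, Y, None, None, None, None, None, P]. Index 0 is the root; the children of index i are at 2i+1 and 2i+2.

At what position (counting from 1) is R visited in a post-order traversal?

Post-order visits the left subtree, then the right subtree, then the node.
At L: go left to Q.
  At Q: go left to F.
    F is a leaf — visit F.
  At Q: go right to D.
    At D: go left to C.
      At C: go left to Y.
        Y is a leaf — visit Y.
      At C: no right child.
      Visit C.
    At D: go right to T.
      T is a leaf — visit T.
    Visit D.
  Visit Q.
At L: go right to W.
  At W: go left to R.
    At R: go left to J.
      J is a leaf — visit J.
    At R: go right to V.
      At V: go left to P.
        P is a leaf — visit P.
      At V: no right child.
      Visit V.
    Visit R.
  At W: no right child.
  Visit W.
Visit L.
Full post-order sequence: F, Y, C, T, D, Q, J, P, V, R, W, L.

10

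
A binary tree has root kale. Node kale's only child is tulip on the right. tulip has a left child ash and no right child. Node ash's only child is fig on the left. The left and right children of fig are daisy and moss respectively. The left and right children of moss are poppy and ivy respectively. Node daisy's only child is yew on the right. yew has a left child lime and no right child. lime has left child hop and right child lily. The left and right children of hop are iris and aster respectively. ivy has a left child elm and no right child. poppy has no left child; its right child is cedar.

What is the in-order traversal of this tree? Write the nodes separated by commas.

In-order visits the left subtree, then the node, then the right subtree.
At kale: no left child.
Visit kale.
At kale: go right to tulip.
  At tulip: go left to ash.
    At ash: go left to fig.
      At fig: go left to daisy.
        At daisy: no left child.
        Visit daisy.
        At daisy: go right to yew.
          At yew: go left to lime.
            At lime: go left to hop.
              At hop: go left to iris.
                iris is a leaf — visit iris.
              Visit hop.
              At hop: go right to aster.
                aster is a leaf — visit aster.
            Visit lime.
            At lime: go right to lily.
              lily is a leaf — visit lily.
          Visit yew.
          At yew: no right child.
      Visit fig.
      At fig: go right to moss.
        At moss: go left to poppy.
          At poppy: no left child.
          Visit poppy.
          At poppy: go right to cedar.
            cedar is a leaf — visit cedar.
        Visit moss.
        At moss: go right to ivy.
          At ivy: go left to elm.
            elm is a leaf — visit elm.
          Visit ivy.
          At ivy: no right child.
    Visit ash.
    At ash: no right child.
  Visit tulip.
  At tulip: no right child.

kale, daisy, iris, hop, aster, lime, lily, yew, fig, poppy, cedar, moss, elm, ivy, ash, tulip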